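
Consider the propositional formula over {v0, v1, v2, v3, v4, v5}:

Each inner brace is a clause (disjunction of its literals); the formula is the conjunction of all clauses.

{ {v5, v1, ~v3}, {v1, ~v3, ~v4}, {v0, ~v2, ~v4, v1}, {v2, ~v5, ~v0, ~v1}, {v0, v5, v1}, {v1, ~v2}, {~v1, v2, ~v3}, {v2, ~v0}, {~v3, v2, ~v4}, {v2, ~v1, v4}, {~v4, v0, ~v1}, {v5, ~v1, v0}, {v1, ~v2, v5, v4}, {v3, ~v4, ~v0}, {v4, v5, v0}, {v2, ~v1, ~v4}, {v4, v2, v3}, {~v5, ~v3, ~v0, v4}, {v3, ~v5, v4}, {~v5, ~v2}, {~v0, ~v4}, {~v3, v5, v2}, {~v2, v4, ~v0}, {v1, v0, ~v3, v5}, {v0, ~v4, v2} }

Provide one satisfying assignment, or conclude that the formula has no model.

v0 ↦ 0,  v1 ↦ 0,  v2 ↦ 0,  v3 ↦ 1,  v4 ↦ 0,  v5 ↦ 1

Try v1 = 0.
Unit clause (~v2) forces v2 = 0.
Unit clause (~v0) forces v0 = 0.
Unit clause (v5) forces v5 = 1.
Unit clause (~v4) forces v4 = 0.
Unit clause (v3) forces v3 = 1.
Every clause now holds.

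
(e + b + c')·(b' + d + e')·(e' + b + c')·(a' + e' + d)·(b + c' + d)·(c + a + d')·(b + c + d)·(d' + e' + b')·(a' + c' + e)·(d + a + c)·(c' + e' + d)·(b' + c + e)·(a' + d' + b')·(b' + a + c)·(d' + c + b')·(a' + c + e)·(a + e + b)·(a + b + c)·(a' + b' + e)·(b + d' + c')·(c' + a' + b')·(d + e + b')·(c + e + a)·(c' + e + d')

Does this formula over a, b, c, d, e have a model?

Suppose e = 1.
Suppose b = 0.
Unit clause (c') forces c = 0.
Unit clause (d) forces d = 1.
Unit clause (a) forces a = 1.
This assignment satisfies each clause.
A satisfying assignment: a: 1, b: 0, c: 0, d: 1, e: 1.

Yes, satisfiable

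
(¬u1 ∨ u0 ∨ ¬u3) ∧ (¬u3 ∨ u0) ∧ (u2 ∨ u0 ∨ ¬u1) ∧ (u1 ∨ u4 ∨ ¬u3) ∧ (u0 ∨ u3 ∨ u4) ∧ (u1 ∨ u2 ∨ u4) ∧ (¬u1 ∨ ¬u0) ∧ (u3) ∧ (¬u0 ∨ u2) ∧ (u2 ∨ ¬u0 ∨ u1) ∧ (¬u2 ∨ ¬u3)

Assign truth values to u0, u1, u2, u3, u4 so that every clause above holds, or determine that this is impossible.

(u3) alone gives u3 = True.
(u0) alone gives u0 = True.
(¬u1) alone gives u1 = False.
(u4) alone gives u4 = True.
(u2) alone gives u2 = True.
But (¬u2) is also a unit clause — contradiction.

UNSATISFIABLE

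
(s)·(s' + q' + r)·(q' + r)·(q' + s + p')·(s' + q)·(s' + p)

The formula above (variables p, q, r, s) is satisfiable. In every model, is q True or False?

Suppose q = 0.
From the singleton clause (s), s = 1.
That conflicts with the unit clause (s').
So every satisfying assignment has q = True.

True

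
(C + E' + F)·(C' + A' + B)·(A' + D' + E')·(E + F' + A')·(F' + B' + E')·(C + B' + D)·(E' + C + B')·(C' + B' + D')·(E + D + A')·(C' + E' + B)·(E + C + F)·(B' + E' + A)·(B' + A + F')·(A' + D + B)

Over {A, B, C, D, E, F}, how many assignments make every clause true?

10

There are 2^6 = 64 truth assignments over (A, B, C, D, E, F).
Split on C. With C = 1, the clauses containing C are satisfied and C' drops from the rest; 6 of the 2^5 = 32 assignments to the other variables satisfy what remains.
With C = 0, by the same count on the reduced clause set, 4 assignments work.
(One model: A=F, B=F, C=F, D=F, E=F, F=T.)
Total: 6 + 4 = 10.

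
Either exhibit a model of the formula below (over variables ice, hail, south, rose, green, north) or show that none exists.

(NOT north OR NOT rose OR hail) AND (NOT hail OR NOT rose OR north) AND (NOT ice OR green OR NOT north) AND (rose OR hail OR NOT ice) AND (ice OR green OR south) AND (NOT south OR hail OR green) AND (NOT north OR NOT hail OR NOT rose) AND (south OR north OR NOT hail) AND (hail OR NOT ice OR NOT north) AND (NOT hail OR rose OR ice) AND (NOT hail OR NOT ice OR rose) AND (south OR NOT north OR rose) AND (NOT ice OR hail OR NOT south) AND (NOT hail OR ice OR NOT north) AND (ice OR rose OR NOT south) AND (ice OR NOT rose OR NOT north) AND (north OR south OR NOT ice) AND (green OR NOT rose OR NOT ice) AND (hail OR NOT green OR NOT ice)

ice ↦ false,  hail ↦ false,  south ↦ false,  rose ↦ false,  green ↦ true,  north ↦ false

Case north = false:
Case hail = false:
Case rose = false:
Unit clause (NOT ice) forces ice = false.
Unit clause (NOT south) forces south = false.
Unit clause (green) forces green = true.
Every clause now holds.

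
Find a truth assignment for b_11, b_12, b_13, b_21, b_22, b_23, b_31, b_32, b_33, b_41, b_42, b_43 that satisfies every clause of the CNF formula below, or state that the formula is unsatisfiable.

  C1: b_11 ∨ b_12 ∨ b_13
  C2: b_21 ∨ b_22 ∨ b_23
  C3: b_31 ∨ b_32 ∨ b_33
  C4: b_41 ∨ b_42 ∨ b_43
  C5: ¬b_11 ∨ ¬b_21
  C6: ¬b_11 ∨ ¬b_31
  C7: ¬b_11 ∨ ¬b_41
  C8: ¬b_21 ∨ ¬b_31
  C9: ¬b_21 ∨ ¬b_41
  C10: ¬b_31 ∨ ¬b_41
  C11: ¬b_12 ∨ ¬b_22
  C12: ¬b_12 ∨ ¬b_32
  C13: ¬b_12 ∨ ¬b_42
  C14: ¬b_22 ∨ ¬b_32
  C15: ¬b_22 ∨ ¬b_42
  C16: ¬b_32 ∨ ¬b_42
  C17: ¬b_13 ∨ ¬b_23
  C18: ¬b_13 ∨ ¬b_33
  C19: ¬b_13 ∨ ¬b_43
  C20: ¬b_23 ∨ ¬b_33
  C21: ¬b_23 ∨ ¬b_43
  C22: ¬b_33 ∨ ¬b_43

Case b_11 = False:
Case b_12 = True:
Unit clause (¬b_22) forces b_22 = False.
Unit clause (¬b_32) forces b_32 = False.
Unit clause (¬b_42) forces b_42 = False.
Case b_21 = True:
Unit clause (¬b_31) forces b_31 = False.
Unit clause (b_33) forces b_33 = True.
Unit clause (¬b_41) forces b_41 = False.
Unit clause (b_43) forces b_43 = True.
But (¬b_43) is also a unit clause — contradiction.
Undo b_21 and try b_21 = False.
Unit clause (b_23) forces b_23 = True.
Unit clause (¬b_13) forces b_13 = False.
Unit clause (¬b_33) forces b_33 = False.
Unit clause (b_31) forces b_31 = True.
Unit clause (¬b_41) forces b_41 = False.
Unit clause (b_43) forces b_43 = True.
But (¬b_43) is also a unit clause — contradiction.
Both values of b_21 lead to a conflict.
Undo b_12 and try b_12 = False.
Unit clause (b_13) forces b_13 = True.
Unit clause (¬b_23) forces b_23 = False.
Unit clause (¬b_33) forces b_33 = False.
Unit clause (¬b_43) forces b_43 = False.
Case b_21 = True:
Unit clause (¬b_31) forces b_31 = False.
Unit clause (b_32) forces b_32 = True.
Unit clause (¬b_41) forces b_41 = False.
Unit clause (b_42) forces b_42 = True.
But (¬b_42) is also a unit clause — contradiction.
Undo b_21 and try b_21 = False.
Unit clause (b_22) forces b_22 = True.
Unit clause (¬b_32) forces b_32 = False.
Unit clause (b_31) forces b_31 = True.
Unit clause (¬b_41) forces b_41 = False.
Unit clause (b_42) forces b_42 = True.
But (¬b_42) is also a unit clause — contradiction.
Both values of b_21 lead to a conflict.
Both values of b_12 lead to a conflict.
Undo b_11 and try b_11 = True.
Unit clause (¬b_21) forces b_21 = False.
Unit clause (¬b_31) forces b_31 = False.
Unit clause (¬b_41) forces b_41 = False.
Case b_22 = True:
Unit clause (¬b_12) forces b_12 = False.
Unit clause (¬b_32) forces b_32 = False.
Unit clause (b_33) forces b_33 = True.
Unit clause (¬b_42) forces b_42 = False.
Unit clause (b_43) forces b_43 = True.
But (¬b_43) is also a unit clause — contradiction.
Undo b_22 and try b_22 = False.
Unit clause (b_23) forces b_23 = True.
Unit clause (¬b_13) forces b_13 = False.
Unit clause (¬b_33) forces b_33 = False.
Unit clause (b_32) forces b_32 = True.
Unit clause (¬b_12) forces b_12 = False.
Unit clause (¬b_42) forces b_42 = False.
Unit clause (b_43) forces b_43 = True.
But (¬b_43) is also a unit clause — contradiction.
Both values of b_22 lead to a conflict.
Both values of b_11 lead to a conflict.

UNSATISFIABLE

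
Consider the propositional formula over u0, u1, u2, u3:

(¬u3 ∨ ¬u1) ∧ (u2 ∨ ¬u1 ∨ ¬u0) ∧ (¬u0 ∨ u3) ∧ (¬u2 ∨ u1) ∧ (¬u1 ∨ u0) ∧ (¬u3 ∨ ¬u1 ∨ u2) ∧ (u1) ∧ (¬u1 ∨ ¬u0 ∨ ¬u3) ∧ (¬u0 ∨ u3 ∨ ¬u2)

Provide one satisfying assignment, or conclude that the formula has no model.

UNSATISFIABLE

The clause (u1) is unit, so u1 = True.
The clause (¬u3) is unit, so u3 = False.
The clause (¬u0) is unit, so u0 = False.
But (u0) is also a unit clause — contradiction.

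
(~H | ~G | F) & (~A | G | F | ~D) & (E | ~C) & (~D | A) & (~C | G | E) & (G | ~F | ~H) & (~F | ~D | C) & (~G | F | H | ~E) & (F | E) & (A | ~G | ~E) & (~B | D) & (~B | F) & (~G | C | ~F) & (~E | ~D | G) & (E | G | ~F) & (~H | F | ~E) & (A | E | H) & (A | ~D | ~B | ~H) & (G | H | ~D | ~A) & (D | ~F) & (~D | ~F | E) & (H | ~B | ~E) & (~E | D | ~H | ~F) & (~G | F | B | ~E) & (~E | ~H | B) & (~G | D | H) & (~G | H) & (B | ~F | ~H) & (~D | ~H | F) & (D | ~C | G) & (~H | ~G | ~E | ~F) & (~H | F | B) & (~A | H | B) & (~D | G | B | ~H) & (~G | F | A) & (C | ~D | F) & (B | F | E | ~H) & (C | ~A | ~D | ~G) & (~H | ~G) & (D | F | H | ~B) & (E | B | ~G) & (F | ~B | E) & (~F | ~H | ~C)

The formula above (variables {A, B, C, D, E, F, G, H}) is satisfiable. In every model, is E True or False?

Suppose E = 0.
(~C) alone gives C = 0.
(F) alone gives F = 1.
(~D) alone gives D = 0.
Now (D) is unsatisfied and unit — conflict.
So every satisfying assignment has E = True.

True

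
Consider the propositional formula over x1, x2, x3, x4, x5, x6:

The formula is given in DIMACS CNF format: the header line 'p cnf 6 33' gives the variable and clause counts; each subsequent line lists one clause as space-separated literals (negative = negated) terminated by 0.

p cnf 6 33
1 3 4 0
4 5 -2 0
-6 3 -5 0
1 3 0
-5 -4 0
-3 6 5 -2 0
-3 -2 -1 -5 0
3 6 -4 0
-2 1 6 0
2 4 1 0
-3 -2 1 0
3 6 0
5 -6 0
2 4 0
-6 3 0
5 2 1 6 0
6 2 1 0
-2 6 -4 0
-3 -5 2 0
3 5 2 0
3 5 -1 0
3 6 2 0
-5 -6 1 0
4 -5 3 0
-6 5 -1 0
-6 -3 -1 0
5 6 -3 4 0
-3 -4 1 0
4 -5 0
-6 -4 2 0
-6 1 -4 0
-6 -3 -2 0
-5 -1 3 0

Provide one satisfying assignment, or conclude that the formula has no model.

x1: True, x2: False, x3: True, x4: True, x5: False, x6: False

Branch on x1: set x1 = True.
Branch on x5: set x5 = False.
(¬x6) alone gives x6 = False.
(x3) alone gives x3 = True.
(¬x2) alone gives x2 = False.
(x4) alone gives x4 = True.
This assignment satisfies each clause.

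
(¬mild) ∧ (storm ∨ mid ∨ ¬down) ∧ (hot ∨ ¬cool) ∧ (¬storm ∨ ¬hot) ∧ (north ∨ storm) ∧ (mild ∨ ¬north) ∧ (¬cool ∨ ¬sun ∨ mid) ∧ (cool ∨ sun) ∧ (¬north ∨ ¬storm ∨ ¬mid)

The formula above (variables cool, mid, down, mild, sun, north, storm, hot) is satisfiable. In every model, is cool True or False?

Suppose cool = True.
Unit clause (¬mild) forces mild = False.
Unit clause (hot) forces hot = True.
Unit clause (¬storm) forces storm = False.
Unit clause (north) forces north = True.
But (¬north) is also a unit clause — contradiction.
So every satisfying assignment has cool = False.

False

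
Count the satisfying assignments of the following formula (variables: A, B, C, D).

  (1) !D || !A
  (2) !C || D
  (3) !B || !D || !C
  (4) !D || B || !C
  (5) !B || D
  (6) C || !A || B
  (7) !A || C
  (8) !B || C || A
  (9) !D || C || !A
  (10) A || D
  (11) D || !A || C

There are 2^4 = 16 truth assignments over (A, B, C, D).
Check each against the 11 clauses (columns in the order A, B, C, D):
  F F F F  ✗ fails (A || D)
  F F F T  ✓ satisfies all
  F F T F  ✗ fails (!C || D)
  F F T T  ✗ fails (!D || B || !C)
  F T F F  ✗ fails (!B || D)
  F T F T  ✗ fails (!B || C || A)
  F T T F  ✗ fails (!C || D)
  F T T T  ✗ fails (!B || !D || !C)
  T F F F  ✗ fails (C || !A || B)
  T F F T  ✗ fails (!D || !A)
  T F T F  ✗ fails (!C || D)
  T F T T  ✗ fails (!D || !A)
  T T F F  ✗ fails (!B || D)
  T T F T  ✗ fails (!D || !A)
  T T T F  ✗ fails (!C || D)
  T T T T  ✗ fails (!D || !A)
1 of the 16 rows is a model.

1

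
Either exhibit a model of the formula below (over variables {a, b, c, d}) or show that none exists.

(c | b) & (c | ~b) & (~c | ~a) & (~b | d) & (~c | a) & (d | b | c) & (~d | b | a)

Branch on c: set c = 1.
Unit clause (~a) forces a = 0.
Now (a) is unsatisfied and unit — conflict.
That branch fails; take c = 0 instead.
Unit clause (b) forces b = 1.
Now (~b) is unsatisfied and unit — conflict.
Both values of c lead to a conflict.

UNSATISFIABLE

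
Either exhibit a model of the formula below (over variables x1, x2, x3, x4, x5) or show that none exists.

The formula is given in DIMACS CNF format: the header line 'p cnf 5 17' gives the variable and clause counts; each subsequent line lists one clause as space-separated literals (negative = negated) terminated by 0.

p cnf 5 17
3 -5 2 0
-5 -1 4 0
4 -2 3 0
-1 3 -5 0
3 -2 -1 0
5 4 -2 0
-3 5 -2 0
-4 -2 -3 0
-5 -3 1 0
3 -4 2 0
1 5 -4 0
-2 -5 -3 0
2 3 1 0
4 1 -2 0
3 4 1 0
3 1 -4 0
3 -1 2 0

Try x3 = True.
Try x5 = False.
(¬x2) alone gives x2 = False.
Try x1 = False.
(¬x4) alone gives x4 = False.
This assignment satisfies each clause.

x1 ↦ False; x2 ↦ False; x3 ↦ True; x4 ↦ False; x5 ↦ False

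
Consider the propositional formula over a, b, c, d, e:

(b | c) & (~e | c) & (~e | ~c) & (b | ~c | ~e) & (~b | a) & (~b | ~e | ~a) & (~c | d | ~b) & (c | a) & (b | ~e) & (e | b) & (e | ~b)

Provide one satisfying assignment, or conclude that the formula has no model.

UNSATISFIABLE

Suppose b = 1.
(a) alone gives a = 1.
(~e) alone gives e = 0.
But (e) is also a unit clause — contradiction.
Backtrack on b: now try b = 0.
(c) alone gives c = 1.
(~e) alone gives e = 0.
But (e) is also a unit clause — contradiction.
Both values of b lead to a conflict.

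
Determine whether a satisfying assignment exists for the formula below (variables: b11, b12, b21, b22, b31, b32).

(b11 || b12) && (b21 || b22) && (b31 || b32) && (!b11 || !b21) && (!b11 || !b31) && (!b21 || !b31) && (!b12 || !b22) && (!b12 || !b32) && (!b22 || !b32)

Case b11 = true:
From the singleton clause (!b21), b21 = false.
From the singleton clause (b22), b22 = true.
From the singleton clause (!b31), b31 = false.
From the singleton clause (b32), b32 = true.
Now (!b32) is unsatisfied and unit — conflict.
Backtrack on b11: now try b11 = false.
From the singleton clause (b12), b12 = true.
From the singleton clause (!b22), b22 = false.
From the singleton clause (b21), b21 = true.
From the singleton clause (!b31), b31 = false.
From the singleton clause (b32), b32 = true.
Now (!b32) is unsatisfied and unit — conflict.
Both values of b11 lead to a conflict.
No assignment satisfies every clause.

No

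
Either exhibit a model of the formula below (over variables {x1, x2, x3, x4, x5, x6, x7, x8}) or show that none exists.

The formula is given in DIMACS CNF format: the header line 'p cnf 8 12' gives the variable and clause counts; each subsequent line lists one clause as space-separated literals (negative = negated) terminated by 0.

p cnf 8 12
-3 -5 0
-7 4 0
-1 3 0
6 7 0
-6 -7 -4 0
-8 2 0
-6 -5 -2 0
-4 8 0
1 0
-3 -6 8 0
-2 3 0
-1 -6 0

x1: True, x2: True, x3: True, x4: True, x5: False, x6: False, x7: True, x8: True

The clause (x1) is unit, so x1 = True.
The clause (x3) is unit, so x3 = True.
The clause (¬x5) is unit, so x5 = False.
The clause (¬x6) is unit, so x6 = False.
The clause (x7) is unit, so x7 = True.
The clause (x4) is unit, so x4 = True.
The clause (x8) is unit, so x8 = True.
The clause (x2) is unit, so x2 = True.
Every clause now holds.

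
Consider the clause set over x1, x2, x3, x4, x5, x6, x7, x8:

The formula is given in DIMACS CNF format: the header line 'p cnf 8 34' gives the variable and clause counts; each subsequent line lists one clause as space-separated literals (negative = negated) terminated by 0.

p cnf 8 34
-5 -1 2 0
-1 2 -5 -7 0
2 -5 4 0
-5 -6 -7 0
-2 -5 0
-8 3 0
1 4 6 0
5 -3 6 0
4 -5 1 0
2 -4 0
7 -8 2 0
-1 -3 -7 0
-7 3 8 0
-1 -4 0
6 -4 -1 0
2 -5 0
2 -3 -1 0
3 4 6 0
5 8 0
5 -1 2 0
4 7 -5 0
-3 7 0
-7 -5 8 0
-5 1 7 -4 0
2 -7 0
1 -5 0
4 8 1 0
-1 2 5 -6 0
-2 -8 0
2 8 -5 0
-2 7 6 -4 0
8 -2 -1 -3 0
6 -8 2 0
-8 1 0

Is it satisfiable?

Case x2 = False:
(¬x4) alone gives x4 = False.
(¬x5) alone gives x5 = False.
(x8) alone gives x8 = True.
(x3) alone gives x3 = True.
(x6) alone gives x6 = True.
(x7) alone gives x7 = True.
That conflicts with the unit clause (¬x7).
That branch fails; take x2 = True instead.
(¬x5) alone gives x5 = False.
(x8) alone gives x8 = True.
That conflicts with the unit clause (¬x8).
Either choice for x2 ends in contradiction.
No assignment satisfies every clause.

No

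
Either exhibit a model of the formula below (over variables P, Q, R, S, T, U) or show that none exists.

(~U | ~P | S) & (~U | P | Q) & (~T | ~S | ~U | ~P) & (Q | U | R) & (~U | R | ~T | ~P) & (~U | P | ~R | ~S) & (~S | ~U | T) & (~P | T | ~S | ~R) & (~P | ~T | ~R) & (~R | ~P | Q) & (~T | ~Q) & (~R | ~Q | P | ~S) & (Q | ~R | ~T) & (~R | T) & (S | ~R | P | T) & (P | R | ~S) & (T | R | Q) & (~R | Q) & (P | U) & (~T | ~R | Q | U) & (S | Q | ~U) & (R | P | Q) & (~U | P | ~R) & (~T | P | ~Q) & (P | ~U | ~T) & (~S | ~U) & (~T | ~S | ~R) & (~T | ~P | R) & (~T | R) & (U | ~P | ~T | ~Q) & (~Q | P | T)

Case T = 0:
(~R) alone gives R = 0.
(Q) alone gives Q = 1.
(P) alone gives P = 1.
Case U = 0:
No clause remains; S is free.

P ↦ 1; Q ↦ 1; R ↦ 0; S ↦ 0; T ↦ 0; U ↦ 0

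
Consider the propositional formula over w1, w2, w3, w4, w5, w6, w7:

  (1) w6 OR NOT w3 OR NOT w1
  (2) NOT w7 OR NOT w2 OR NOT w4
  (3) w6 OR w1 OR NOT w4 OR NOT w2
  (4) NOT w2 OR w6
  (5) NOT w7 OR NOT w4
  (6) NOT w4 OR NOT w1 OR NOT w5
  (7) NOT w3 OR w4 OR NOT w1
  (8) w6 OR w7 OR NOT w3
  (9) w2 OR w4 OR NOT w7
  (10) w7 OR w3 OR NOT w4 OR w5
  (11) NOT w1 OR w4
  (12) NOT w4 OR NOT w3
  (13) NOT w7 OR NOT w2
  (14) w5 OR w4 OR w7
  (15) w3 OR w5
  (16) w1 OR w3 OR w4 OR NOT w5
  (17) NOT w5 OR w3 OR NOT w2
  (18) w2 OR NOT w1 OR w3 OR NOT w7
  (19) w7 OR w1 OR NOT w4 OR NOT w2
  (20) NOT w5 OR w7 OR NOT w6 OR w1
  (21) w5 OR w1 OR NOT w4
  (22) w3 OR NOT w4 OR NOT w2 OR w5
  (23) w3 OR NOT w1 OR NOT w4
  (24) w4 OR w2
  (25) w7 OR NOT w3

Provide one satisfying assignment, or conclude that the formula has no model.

Branch on w2: set w2 = false.
(w4) alone gives w4 = true.
(NOT w7) alone gives w7 = false.
(NOT w3) alone gives w3 = false.
(w5) alone gives w5 = true.
(NOT w1) alone gives w1 = false.
(NOT w6) alone gives w6 = false.
This assignment satisfies each clause.

w1=false,  w2=false,  w3=false,  w4=true,  w5=true,  w6=false,  w7=false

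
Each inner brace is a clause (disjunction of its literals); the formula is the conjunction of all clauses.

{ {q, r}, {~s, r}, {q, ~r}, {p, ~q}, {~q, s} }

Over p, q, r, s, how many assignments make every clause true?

There are 2^4 = 16 truth assignments over (p, q, r, s).
Check each against the 5 clauses (columns in the order p, q, r, s):
  F F F F  ✗ fails (q | r)
  F F F T  ✗ fails (q | r)
  F F T F  ✗ fails (q | ~r)
  F F T T  ✗ fails (q | ~r)
  F T F F  ✗ fails (p | ~q)
  F T F T  ✗ fails (~s | r)
  F T T F  ✗ fails (p | ~q)
  F T T T  ✗ fails (p | ~q)
  T F F F  ✗ fails (q | r)
  T F F T  ✗ fails (q | r)
  T F T F  ✗ fails (q | ~r)
  T F T T  ✗ fails (q | ~r)
  T T F F  ✗ fails (~q | s)
  T T F T  ✗ fails (~s | r)
  T T T F  ✗ fails (~q | s)
  T T T T  ✓ satisfies all
1 of the 16 rows is a model.

1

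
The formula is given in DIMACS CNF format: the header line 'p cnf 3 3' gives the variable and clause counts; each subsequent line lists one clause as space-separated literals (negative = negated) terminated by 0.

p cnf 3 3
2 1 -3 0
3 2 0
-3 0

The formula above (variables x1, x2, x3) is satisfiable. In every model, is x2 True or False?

True

Suppose x2 = False.
The clause (x3) is unit, so x3 = True.
But (¬x3) is also a unit clause — contradiction.
So every satisfying assignment has x2 = True.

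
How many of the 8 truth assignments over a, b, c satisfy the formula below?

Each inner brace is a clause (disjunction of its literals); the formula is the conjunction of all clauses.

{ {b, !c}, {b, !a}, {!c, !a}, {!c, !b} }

There are 2^3 = 8 truth assignments over (a, b, c).
Split on a. With a = true, the clauses containing a are satisfied and !a drops from the rest; 1 of the 2^2 = 4 assignments to the other variables satisfy what remains.
With a = false, by the same count on the reduced clause set, 2 assignments work.
(One model: a=F, b=F, c=F.)
Total: 1 + 2 = 3.

3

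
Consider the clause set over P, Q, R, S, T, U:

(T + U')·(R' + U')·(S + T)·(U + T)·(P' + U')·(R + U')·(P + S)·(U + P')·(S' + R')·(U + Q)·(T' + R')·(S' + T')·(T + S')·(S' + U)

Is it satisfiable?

No, unsatisfiable

Try T = 1.
The clause (R') is unit, so R = 0.
The clause (U') is unit, so U = 0.
The clause (P') is unit, so P = 0.
The clause (S) is unit, so S = 1.
Now (S') is unsatisfied and unit — conflict.
Undo T and try T = 0.
The clause (U') is unit, so U = 0.
Now (U) is unsatisfied and unit — conflict.
Neither T = 1 nor T = 0 works.
No assignment satisfies every clause.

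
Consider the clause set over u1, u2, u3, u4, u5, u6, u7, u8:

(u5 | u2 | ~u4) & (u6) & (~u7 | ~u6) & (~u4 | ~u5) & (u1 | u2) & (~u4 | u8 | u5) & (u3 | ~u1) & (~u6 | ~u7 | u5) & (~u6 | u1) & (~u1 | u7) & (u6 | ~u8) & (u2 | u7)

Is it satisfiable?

No, unsatisfiable

(u6) alone gives u6 = 1.
(~u7) alone gives u7 = 0.
(u1) alone gives u1 = 1.
Now (~u1) is unsatisfied and unit — conflict.
No assignment satisfies every clause.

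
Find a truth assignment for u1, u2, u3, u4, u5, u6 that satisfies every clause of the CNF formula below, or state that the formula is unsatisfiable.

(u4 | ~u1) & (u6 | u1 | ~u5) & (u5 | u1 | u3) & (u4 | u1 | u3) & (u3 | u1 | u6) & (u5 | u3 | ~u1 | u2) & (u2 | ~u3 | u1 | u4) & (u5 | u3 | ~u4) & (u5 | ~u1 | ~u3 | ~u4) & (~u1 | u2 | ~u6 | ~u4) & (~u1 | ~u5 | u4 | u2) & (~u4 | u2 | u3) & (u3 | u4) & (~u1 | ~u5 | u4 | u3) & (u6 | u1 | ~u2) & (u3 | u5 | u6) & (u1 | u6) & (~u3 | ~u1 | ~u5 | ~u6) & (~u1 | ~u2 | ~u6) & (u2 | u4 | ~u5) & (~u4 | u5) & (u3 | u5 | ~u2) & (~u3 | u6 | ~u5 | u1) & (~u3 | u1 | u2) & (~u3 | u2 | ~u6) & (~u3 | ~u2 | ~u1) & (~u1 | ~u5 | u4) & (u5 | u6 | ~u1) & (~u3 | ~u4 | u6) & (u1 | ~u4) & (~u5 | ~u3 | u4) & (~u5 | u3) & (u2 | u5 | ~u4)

u1: 0,  u2: 1,  u3: 1,  u4: 0,  u5: 0,  u6: 1

Case u4 = 0:
(~u1) alone gives u1 = 0.
(u3) alone gives u3 = 1.
(u2) alone gives u2 = 1.
(u6) alone gives u6 = 1.
(~u5) alone gives u5 = 0.
Every clause now holds.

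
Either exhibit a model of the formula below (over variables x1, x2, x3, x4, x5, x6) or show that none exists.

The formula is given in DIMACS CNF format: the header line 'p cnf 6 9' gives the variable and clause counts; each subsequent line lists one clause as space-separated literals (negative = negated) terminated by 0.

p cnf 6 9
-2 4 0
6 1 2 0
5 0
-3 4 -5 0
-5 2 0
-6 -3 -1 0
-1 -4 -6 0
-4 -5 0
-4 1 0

UNSATISFIABLE

From the singleton clause (x5), x5 = True.
From the singleton clause (x2), x2 = True.
From the singleton clause (x4), x4 = True.
But (¬x4) is also a unit clause — contradiction.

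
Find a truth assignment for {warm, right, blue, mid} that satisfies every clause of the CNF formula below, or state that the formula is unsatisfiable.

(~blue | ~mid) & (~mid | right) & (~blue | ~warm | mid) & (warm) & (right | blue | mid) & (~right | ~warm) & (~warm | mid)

UNSATISFIABLE

(warm) alone gives warm = 1.
(~right) alone gives right = 0.
(~mid) alone gives mid = 0.
Now (mid) is unsatisfied and unit — conflict.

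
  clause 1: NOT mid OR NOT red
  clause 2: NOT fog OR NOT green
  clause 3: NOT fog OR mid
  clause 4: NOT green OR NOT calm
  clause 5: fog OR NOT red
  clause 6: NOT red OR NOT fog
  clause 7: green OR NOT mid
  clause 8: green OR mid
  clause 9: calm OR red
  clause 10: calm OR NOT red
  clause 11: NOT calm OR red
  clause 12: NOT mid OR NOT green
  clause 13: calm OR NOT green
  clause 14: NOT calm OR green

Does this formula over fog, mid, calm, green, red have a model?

Unsatisfiable

Branch on mid: set mid = false.
From the singleton clause (NOT fog), fog = false.
From the singleton clause (NOT red), red = false.
From the singleton clause (green), green = true.
From the singleton clause (NOT calm), calm = false.
Now (calm) is unsatisfied and unit — conflict.
So mid must be the other value — set mid = true.
From the singleton clause (NOT red), red = false.
From the singleton clause (green), green = true.
Now (NOT green) is unsatisfied and unit — conflict.
Both values of mid lead to a conflict.
No assignment satisfies every clause.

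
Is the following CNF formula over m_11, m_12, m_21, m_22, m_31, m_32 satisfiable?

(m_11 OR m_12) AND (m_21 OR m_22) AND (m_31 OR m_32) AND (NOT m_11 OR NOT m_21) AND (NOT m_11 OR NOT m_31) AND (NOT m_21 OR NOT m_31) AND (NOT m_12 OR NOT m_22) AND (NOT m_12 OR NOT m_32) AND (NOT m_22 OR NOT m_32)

Unsatisfiable

Case m_11 = true:
(NOT m_21) alone gives m_21 = false.
(m_22) alone gives m_22 = true.
(NOT m_31) alone gives m_31 = false.
(m_32) alone gives m_32 = true.
Now (NOT m_32) is unsatisfied and unit — conflict.
Undo m_11 and try m_11 = false.
(m_12) alone gives m_12 = true.
(NOT m_22) alone gives m_22 = false.
(m_21) alone gives m_21 = true.
(NOT m_31) alone gives m_31 = false.
(m_32) alone gives m_32 = true.
Now (NOT m_32) is unsatisfied and unit — conflict.
Either choice for m_11 ends in contradiction.
No assignment satisfies every clause.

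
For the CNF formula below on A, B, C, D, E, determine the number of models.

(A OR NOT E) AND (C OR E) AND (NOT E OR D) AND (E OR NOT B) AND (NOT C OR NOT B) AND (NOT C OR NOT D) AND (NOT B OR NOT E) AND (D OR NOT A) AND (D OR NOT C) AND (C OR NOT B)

There are 2^5 = 32 truth assignments over (A, B, C, D, E).
Split on C. With C = true, the clauses containing C are satisfied and NOT C drops from the rest; 0 of the 2^4 = 16 assignments to the other variables satisfy what remains.
With C = false, by the same count on the reduced clause set, 1 assignment works.
(One model: A=T, B=F, C=F, D=T, E=T.)
Total: 0 + 1 = 1.

1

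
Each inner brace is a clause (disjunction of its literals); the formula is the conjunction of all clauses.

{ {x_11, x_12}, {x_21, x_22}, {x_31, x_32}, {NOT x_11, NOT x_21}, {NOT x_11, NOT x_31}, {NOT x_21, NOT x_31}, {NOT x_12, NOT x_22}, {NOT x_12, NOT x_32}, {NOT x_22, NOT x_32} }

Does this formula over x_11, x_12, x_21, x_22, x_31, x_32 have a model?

No, unsatisfiable

Try x_11 = true.
From the singleton clause (NOT x_21), x_21 = false.
From the singleton clause (x_22), x_22 = true.
From the singleton clause (NOT x_31), x_31 = false.
From the singleton clause (x_32), x_32 = true.
Now (NOT x_32) is unsatisfied and unit — conflict.
So x_11 must be the other value — set x_11 = false.
From the singleton clause (x_12), x_12 = true.
From the singleton clause (NOT x_22), x_22 = false.
From the singleton clause (x_21), x_21 = true.
From the singleton clause (NOT x_31), x_31 = false.
From the singleton clause (x_32), x_32 = true.
Now (NOT x_32) is unsatisfied and unit — conflict.
Neither x_11 = true nor x_11 = false works.
No assignment satisfies every clause.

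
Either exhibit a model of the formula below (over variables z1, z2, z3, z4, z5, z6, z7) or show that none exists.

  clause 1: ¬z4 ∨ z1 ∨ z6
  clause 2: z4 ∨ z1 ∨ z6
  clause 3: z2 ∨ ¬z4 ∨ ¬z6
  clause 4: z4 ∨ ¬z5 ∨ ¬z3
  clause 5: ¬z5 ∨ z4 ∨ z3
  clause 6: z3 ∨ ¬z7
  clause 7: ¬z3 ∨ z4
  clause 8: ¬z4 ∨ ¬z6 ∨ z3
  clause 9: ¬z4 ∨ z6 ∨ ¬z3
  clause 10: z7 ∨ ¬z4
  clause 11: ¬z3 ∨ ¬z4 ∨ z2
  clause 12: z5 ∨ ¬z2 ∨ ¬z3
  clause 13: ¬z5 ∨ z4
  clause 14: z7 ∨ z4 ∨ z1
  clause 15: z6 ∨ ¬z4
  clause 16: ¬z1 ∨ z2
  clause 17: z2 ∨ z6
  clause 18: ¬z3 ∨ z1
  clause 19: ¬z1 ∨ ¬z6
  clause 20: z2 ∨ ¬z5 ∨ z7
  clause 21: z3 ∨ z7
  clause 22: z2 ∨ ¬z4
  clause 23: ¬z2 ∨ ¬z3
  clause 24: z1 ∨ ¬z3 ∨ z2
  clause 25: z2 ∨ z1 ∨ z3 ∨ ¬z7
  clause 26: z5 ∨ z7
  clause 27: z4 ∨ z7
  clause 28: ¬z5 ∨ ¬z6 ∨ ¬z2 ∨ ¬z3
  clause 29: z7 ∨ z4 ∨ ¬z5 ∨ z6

UNSATISFIABLE

Case z3 = True:
(z4) alone gives z4 = True.
(z6) alone gives z6 = True.
(z2) alone gives z2 = True.
That conflicts with the unit clause (¬z2).
That branch fails; take z3 = False instead.
(¬z7) alone gives z7 = False.
That conflicts with the unit clause (z7).
Both values of z3 lead to a conflict.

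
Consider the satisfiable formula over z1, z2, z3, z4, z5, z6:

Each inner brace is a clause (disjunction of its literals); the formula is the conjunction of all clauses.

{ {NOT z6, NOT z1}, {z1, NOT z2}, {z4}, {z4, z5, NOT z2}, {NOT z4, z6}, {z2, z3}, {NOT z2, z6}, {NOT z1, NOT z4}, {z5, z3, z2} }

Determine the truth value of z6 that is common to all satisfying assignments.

True

Suppose z6 = false.
(z4) alone gives z4 = true.
Now (NOT z4) is unsatisfied and unit — conflict.
So every satisfying assignment has z6 = True.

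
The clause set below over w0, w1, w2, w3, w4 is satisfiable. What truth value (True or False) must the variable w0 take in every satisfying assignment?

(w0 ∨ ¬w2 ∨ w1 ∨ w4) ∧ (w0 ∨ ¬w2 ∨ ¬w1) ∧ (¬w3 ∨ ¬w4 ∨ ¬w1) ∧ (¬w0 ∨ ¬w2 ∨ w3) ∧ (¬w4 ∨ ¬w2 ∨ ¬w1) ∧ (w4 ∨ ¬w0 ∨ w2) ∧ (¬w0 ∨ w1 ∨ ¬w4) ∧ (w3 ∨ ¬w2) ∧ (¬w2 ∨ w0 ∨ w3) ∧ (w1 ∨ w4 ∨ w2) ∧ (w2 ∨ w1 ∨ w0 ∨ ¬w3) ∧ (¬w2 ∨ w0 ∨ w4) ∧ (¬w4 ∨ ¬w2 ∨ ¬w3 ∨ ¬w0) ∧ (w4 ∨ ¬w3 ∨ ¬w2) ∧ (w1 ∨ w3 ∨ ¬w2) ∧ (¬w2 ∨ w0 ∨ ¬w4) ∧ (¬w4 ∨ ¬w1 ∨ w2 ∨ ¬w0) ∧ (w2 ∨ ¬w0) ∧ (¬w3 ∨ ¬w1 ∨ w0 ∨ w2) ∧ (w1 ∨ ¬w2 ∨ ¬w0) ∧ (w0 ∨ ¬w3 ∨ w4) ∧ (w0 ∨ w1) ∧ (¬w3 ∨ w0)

False

Suppose w0 = True.
The clause (w2) is unit, so w2 = True.
The clause (w3) is unit, so w3 = True.
The clause (¬w4) is unit, so w4 = False.
But (w4) is also a unit clause — contradiction.
So every satisfying assignment has w0 = False.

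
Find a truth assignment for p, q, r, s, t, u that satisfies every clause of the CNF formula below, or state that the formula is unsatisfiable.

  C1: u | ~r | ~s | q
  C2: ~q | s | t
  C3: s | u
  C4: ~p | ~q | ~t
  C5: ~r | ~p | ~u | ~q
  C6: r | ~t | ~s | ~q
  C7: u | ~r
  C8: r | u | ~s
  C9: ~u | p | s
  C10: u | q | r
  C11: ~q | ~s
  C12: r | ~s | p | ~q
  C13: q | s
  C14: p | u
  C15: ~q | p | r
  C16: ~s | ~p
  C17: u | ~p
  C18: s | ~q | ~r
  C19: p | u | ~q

p=0,  q=0,  r=1,  s=1,  t=0,  u=1

Try s = 1.
Unit clause (~q) forces q = 0.
Unit clause (~p) forces p = 0.
Unit clause (u) forces u = 1.
No clause remains; r, t are free.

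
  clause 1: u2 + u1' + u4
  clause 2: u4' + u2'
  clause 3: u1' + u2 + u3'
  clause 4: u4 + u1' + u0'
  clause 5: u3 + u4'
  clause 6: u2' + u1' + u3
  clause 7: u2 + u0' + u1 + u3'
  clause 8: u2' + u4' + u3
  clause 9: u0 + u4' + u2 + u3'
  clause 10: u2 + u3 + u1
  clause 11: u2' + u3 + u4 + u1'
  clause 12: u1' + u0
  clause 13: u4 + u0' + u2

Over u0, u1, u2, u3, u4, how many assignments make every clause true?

There are 2^5 = 32 truth assignments over (u0, u1, u2, u3, u4).
Split on u0. With u0 = 1, the clauses containing u0 are satisfied and u0' drops from the rest; 2 of the 2^4 = 16 assignments to the other variables satisfy what remains.
With u0 = 0, by the same count on the reduced clause set, 3 assignments work.
(One model: u0=F, u1=F, u2=F, u3=T, u4=F.)
Total: 2 + 3 = 5.

5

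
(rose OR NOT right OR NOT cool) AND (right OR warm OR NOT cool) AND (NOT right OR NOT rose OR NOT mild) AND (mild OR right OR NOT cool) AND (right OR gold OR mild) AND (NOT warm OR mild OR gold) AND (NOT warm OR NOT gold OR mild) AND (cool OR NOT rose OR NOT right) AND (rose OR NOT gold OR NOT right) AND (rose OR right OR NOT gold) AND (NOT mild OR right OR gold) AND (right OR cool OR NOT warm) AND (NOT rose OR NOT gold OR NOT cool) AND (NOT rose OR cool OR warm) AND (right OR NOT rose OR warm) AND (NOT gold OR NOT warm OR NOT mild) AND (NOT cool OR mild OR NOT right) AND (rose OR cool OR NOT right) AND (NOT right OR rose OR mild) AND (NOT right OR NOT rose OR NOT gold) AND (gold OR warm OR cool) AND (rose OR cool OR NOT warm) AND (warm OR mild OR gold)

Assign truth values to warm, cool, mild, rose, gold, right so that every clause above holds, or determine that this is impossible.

Try rose = true.
Try right = false.
(warm) alone gives warm = true.
(cool) alone gives cool = true.
(mild) alone gives mild = true.
(gold) alone gives gold = true.
But (NOT gold) is also a unit clause — contradiction.
So right must be the other value — set right = true.
(NOT mild) alone gives mild = false.
(cool) alone gives cool = true.
But (NOT cool) is also a unit clause — contradiction.
Neither right = true nor right = false works.
So rose must be the other value — set rose = false.
Try right = false.
(NOT gold) alone gives gold = false.
(mild) alone gives mild = true.
But (NOT mild) is also a unit clause — contradiction.
So right must be the other value — set right = true.
(NOT cool) alone gives cool = false.
But (cool) is also a unit clause — contradiction.
Neither right = true nor right = false works.
Neither rose = true nor rose = false works.

UNSATISFIABLE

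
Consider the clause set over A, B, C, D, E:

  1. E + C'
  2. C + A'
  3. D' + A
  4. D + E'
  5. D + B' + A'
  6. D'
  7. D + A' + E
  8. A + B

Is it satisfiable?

Satisfiable

The clause (D') is unit, so D = 0.
The clause (E') is unit, so E = 0.
The clause (C') is unit, so C = 0.
The clause (A') is unit, so A = 0.
The clause (B) is unit, so B = 1.
This assignment satisfies each clause.
A satisfying assignment: A=0,  B=1,  C=0,  D=0,  E=0.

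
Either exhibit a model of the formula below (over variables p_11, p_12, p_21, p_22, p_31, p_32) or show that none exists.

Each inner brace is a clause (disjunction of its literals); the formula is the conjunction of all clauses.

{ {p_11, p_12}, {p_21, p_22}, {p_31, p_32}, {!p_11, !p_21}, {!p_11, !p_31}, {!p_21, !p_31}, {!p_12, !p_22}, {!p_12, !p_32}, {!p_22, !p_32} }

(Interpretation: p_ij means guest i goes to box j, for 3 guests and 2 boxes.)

UNSATISFIABLE

Case p_11 = true:
From the singleton clause (!p_21), p_21 = false.
From the singleton clause (p_22), p_22 = true.
From the singleton clause (!p_31), p_31 = false.
From the singleton clause (p_32), p_32 = true.
That conflicts with the unit clause (!p_32).
So p_11 must be the other value — set p_11 = false.
From the singleton clause (p_12), p_12 = true.
From the singleton clause (!p_22), p_22 = false.
From the singleton clause (p_21), p_21 = true.
From the singleton clause (!p_31), p_31 = false.
From the singleton clause (p_32), p_32 = true.
That conflicts with the unit clause (!p_32).
Neither p_11 = true nor p_11 = false works.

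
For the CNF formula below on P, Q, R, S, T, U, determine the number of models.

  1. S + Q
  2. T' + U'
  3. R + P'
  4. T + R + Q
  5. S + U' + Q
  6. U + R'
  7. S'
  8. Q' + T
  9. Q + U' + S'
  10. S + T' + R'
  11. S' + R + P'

There are 2^6 = 64 truth assignments over (P, Q, R, S, T, U).
Split on P. With P = 1, the clauses containing P are satisfied and P' drops from the rest; 0 of the 2^5 = 32 assignments to the other variables satisfy what remains.
With P = 0, by the same count on the reduced clause set, 1 assignment works.
(One model: P=F, Q=T, R=F, S=F, T=T, U=F.)
Total: 0 + 1 = 1.

1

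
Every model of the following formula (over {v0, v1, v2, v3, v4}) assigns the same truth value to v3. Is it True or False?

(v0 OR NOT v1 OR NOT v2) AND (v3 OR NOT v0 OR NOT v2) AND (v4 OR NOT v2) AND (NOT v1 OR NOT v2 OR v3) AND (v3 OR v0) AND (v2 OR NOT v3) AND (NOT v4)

False

Suppose v3 = true.
The clause (v2) is unit, so v2 = true.
The clause (v4) is unit, so v4 = true.
Now (NOT v4) is unsatisfied and unit — conflict.
So every satisfying assignment has v3 = False.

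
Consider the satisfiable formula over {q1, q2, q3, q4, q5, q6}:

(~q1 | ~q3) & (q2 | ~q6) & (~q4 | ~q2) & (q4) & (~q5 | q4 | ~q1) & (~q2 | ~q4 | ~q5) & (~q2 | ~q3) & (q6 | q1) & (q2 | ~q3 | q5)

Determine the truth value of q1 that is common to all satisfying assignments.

Suppose q1 = 0.
(q4) alone gives q4 = 1.
(~q2) alone gives q2 = 0.
(~q6) alone gives q6 = 0.
That conflicts with the unit clause (q6).
So every satisfying assignment has q1 = True.

True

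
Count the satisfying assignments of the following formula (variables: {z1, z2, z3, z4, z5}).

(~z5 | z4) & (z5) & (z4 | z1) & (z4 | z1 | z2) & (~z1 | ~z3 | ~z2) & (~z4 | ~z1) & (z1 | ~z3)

There are 2^5 = 32 truth assignments over (z1, z2, z3, z4, z5).
Split on z2. With z2 = 1, the clauses containing z2 are satisfied and ~z2 drops from the rest; 1 of the 2^4 = 16 assignments to the other variables satisfy what remains.
With z2 = 0, by the same count on the reduced clause set, 1 assignment works.
Total: 1 + 1 = 2.

2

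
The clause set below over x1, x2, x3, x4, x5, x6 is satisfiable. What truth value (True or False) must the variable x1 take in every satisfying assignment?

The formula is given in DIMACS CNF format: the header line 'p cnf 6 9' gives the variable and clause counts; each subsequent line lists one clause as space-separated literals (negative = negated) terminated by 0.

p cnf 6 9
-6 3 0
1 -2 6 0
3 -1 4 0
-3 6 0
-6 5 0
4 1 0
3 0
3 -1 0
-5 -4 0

Suppose x1 = False.
The clause (x4) is unit, so x4 = True.
The clause (x3) is unit, so x3 = True.
The clause (x6) is unit, so x6 = True.
The clause (x5) is unit, so x5 = True.
That conflicts with the unit clause (¬x5).
So every satisfying assignment has x1 = True.

True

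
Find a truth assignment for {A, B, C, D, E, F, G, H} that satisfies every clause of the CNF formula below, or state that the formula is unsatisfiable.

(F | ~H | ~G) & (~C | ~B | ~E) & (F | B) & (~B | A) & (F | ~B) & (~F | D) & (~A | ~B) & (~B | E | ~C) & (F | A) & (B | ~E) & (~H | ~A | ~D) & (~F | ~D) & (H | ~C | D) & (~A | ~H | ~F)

UNSATISFIABLE

Suppose F = 1.
(D) alone gives D = 1.
Now (~D) is unsatisfied and unit — conflict.
So F must be the other value — set F = 0.
(B) alone gives B = 1.
Now (~B) is unsatisfied and unit — conflict.
Both values of F lead to a conflict.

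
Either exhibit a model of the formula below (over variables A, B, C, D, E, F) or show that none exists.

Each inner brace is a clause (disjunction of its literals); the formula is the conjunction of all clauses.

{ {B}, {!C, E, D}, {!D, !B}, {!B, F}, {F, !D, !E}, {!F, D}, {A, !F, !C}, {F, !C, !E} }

(B) alone gives B = true.
(!D) alone gives D = false.
(F) alone gives F = true.
Now (!F) is unsatisfied and unit — conflict.

UNSATISFIABLE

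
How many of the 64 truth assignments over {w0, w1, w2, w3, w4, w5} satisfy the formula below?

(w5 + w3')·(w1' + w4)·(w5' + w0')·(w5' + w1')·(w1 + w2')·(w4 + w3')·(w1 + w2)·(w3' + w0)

4

There are 2^6 = 64 truth assignments over (w0, w1, w2, w3, w4, w5).
Split on w0. With w0 = 1, the clauses containing w0 are satisfied and w0' drops from the rest; 2 of the 2^5 = 32 assignments to the other variables satisfy what remains.
With w0 = 0, by the same count on the reduced clause set, 2 assignments work.
(One model: w0=F, w1=T, w2=F, w3=F, w4=T, w5=F.)
Total: 2 + 2 = 4.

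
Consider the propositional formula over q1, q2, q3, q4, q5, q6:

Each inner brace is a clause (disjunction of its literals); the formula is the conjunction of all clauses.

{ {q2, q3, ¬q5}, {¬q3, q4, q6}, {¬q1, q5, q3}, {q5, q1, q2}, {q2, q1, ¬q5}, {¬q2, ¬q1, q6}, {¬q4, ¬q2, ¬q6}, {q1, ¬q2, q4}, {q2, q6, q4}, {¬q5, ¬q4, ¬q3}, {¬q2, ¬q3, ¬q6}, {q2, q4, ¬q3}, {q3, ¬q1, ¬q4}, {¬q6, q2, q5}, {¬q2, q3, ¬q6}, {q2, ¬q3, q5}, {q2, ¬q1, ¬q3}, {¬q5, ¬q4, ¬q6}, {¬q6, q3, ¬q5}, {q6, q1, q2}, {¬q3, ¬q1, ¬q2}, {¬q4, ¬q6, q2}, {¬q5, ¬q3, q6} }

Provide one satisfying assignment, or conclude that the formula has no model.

Branch on q2: set q2 = True.
Branch on q1: set q1 = False.
(q4) alone gives q4 = True.
(¬q6) alone gives q6 = False.
Branch on q5: set q5 = True.
(¬q3) alone gives q3 = False.
This assignment satisfies each clause.

q1=False,  q2=True,  q3=False,  q4=True,  q5=True,  q6=False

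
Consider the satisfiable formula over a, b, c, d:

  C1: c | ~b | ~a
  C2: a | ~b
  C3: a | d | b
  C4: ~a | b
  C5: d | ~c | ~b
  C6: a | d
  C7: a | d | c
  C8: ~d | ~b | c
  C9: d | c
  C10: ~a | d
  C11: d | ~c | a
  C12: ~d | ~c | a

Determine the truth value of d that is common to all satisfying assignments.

Suppose d = 0.
From the singleton clause (a), a = 1.
That conflicts with the unit clause (~a).
So every satisfying assignment has d = True.

True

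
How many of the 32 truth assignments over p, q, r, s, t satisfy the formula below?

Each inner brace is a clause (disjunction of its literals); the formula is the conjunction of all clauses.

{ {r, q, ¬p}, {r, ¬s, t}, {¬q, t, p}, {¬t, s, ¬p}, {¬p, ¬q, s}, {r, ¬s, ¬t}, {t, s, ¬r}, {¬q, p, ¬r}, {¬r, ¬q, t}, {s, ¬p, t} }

9

There are 2^5 = 32 truth assignments over (p, q, r, s, t).
Split on q. With q = True, the clauses containing q are satisfied and ¬q drops from the rest; 2 of the 2^4 = 16 assignments to the other variables satisfy what remains.
With q = False, by the same count on the reduced clause set, 7 assignments work.
Total: 2 + 7 = 9.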